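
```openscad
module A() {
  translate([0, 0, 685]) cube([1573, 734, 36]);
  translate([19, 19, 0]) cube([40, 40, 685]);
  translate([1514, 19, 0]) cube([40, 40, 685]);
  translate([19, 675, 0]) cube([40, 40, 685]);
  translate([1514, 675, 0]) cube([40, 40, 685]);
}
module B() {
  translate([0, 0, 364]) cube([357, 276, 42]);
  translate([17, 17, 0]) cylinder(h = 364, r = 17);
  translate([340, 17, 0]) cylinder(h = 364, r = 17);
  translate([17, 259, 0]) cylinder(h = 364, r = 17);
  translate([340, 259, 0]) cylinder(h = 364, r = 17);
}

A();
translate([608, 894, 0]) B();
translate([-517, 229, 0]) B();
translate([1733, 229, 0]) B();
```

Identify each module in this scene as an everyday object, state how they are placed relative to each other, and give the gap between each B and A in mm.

Each stool's nearest face is 160 mm from the table's bounding box.

A is a table. B is a stool. Three stools sit around the table at the +y, −x, +x sides. The gap between each stool and the table is 160 mm.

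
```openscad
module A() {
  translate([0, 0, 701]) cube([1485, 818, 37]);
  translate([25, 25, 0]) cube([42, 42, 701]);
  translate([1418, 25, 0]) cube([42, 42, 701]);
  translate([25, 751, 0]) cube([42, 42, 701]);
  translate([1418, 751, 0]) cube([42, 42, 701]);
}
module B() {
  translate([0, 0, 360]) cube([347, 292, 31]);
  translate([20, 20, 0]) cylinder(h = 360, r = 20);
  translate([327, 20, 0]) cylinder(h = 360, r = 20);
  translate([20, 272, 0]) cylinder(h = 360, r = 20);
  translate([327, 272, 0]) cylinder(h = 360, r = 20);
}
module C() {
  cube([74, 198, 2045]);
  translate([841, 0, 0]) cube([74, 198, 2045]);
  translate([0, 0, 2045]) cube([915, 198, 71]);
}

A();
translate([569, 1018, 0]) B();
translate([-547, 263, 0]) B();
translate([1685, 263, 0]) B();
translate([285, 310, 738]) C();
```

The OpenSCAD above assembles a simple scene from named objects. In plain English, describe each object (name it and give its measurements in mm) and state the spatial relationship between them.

A is a rectangular dining table. The top is 1485×818×37 mm with its upper surface at z = 738 mm. It stands on four 42×42 mm square legs, each inset 25 mm from the nearest pair of top edges, running from the floor to the underside of the top.

B is a four-legged stool. The seat is a 347×292×31 mm slab whose top surface is at z = 391 mm; four round legs, each 40 mm in diameter, run from the floor (z = 0) to the underside of the seat, each leg's axis is inset half a diameter from the nearest pair of seat edges (so the leg's bounding box is flush with the corner).

C is a door frame. The clear opening is 767 mm wide and 2045 mm high. Two 74 mm wide jambs, 198 mm deep, stand either side of the opening from the floor to the top of the opening. A 71 mm thick head sits across the top of both jambs, spanning the full outside width of the frame.

Three stools sit around the table at the +y, −x, +x sides. The door frame is on top of the table, centred.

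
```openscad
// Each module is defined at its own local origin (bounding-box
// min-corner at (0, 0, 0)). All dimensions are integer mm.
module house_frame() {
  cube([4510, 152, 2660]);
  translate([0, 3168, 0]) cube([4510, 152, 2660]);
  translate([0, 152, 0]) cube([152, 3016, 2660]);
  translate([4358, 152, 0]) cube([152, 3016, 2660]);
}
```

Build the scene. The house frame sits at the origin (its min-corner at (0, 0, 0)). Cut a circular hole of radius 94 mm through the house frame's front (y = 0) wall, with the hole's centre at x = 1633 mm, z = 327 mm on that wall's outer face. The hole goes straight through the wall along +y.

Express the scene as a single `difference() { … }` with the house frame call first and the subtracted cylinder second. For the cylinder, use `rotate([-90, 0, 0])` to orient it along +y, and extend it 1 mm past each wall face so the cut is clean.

difference() {
  house_frame();
  translate([1633, -1, 327]) rotate([-90, 0, 0]) cylinder(h = 154, r = 94);
}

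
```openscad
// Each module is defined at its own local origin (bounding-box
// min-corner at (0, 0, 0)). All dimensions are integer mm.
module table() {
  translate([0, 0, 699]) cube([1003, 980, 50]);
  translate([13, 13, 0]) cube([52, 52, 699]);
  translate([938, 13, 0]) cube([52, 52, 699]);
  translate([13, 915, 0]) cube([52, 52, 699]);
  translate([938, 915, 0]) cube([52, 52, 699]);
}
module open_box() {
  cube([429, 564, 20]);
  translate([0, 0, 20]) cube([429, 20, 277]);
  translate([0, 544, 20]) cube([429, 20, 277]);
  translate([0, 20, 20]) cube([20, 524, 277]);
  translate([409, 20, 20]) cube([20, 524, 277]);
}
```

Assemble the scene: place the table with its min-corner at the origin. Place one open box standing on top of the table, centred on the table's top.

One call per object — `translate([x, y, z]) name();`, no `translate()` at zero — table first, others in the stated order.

table();
translate([287, 208, 749]) open_box();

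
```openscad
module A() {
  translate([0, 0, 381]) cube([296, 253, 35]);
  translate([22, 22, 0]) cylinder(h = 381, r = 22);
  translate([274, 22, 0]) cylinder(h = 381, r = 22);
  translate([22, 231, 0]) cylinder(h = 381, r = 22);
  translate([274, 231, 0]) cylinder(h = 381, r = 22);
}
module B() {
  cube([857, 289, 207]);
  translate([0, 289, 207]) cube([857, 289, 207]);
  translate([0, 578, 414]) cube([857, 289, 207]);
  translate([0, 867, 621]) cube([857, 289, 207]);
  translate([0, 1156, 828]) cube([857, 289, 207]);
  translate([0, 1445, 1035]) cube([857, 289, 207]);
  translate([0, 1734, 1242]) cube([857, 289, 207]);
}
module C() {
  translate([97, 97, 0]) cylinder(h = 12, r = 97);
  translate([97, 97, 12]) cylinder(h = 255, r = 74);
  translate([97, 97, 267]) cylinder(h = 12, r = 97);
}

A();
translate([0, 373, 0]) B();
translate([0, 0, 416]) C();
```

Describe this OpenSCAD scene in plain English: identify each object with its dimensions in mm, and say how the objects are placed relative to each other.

A is a simple wooden stool: a rectangular seat 296 mm (x) by 253 mm (y), 35 mm thick, top face at z = 416 mm, on four round legs, each 44 mm in diameter. The legs rest on z = 0, each leg's axis is inset half a diameter from the nearest pair of seat edges (so the leg's bounding box is flush with the corner).

B is a straight staircase of 7 solid steps. Each step is 857 mm wide (x), 289 mm deep (y, the going) and 207 mm tall (the rise). The first step rests on the floor; each subsequent step sits one going further in +y and one rise higher in +z, directly behind and above the previous step with no overlap.

C is a spool: two coaxial disc flanges of radius 97 mm and thickness 12 mm, joined by a core cylinder of radius 74 mm and height 255 mm. The lower flange rests on z = 0 and the three cylinders share a vertical axis.

The staircase is on the floor beside the stool on its +y side. The spool is on top of the stool.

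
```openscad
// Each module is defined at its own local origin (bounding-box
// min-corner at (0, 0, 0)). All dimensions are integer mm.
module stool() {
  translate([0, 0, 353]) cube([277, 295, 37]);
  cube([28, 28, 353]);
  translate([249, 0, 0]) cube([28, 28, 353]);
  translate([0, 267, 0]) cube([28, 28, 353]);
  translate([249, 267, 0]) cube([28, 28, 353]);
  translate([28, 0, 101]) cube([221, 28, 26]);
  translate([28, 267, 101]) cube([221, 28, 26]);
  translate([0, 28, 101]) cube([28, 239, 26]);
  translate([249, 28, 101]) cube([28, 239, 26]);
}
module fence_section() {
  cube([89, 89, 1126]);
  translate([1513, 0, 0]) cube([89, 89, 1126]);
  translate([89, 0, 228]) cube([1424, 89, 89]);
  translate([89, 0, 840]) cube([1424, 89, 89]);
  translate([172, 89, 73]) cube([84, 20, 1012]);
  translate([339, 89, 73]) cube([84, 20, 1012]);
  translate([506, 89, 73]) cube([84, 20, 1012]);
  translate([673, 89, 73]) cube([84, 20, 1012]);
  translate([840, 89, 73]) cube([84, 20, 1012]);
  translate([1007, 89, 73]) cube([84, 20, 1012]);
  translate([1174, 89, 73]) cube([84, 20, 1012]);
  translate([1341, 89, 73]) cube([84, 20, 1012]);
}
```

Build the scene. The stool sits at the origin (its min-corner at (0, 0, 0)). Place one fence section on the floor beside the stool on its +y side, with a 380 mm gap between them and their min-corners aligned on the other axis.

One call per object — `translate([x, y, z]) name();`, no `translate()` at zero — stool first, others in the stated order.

stool();
translate([0, 675, 0]) fence_section();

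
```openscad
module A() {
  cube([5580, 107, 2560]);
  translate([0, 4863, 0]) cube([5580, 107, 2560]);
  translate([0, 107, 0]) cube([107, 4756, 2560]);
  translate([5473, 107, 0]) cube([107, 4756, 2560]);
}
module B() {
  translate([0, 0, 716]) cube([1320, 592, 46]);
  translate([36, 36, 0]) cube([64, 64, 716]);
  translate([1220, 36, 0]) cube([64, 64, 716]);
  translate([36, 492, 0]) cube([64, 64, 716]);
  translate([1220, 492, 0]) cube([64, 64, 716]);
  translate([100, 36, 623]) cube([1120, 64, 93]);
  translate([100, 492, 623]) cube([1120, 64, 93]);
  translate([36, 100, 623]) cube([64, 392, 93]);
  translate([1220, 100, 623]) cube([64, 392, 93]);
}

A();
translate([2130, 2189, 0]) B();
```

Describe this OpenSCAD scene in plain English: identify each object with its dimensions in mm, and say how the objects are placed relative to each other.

A is the wall frame of a small rectangular building: four walls, each 2560 mm tall and 107 mm thick, enclosing a footprint 5580 mm (x) by 4970 mm (y) outside-to-outside, with no floor or roof. The front and back walls (the −y and +y sides) span the full width; the two side walls fit between them.

B is a rectangular dining table. The top is 1320×592×46 mm with its upper surface at z = 762 mm. It stands on four 64×64 mm square legs, each inset 36 mm from the nearest pair of top edges, running from the floor to the underside of the top. Four apron rails, 64 mm thick and 93 mm tall, run between adjacent legs with their top edges flush with the underside of the top and their outer faces flush with the legs' outer faces.

The table sits inside the house frame, centred.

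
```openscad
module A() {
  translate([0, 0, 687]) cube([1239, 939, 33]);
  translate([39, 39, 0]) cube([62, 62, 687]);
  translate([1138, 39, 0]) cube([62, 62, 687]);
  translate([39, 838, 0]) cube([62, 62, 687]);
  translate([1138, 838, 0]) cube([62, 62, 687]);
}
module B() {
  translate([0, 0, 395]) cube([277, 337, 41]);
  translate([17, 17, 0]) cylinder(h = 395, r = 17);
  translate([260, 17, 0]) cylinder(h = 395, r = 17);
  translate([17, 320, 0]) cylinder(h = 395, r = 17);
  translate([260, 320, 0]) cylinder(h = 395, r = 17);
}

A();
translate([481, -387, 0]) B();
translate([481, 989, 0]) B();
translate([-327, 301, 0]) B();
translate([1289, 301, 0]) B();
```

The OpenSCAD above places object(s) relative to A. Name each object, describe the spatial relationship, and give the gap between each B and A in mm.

A is a table. B is a stool. Four stools sit around the table at the −y, +y, −x, +x sides. The gap between each stool and the table is 50 mm.

Each stool's nearest face is 50 mm from the table's bounding box.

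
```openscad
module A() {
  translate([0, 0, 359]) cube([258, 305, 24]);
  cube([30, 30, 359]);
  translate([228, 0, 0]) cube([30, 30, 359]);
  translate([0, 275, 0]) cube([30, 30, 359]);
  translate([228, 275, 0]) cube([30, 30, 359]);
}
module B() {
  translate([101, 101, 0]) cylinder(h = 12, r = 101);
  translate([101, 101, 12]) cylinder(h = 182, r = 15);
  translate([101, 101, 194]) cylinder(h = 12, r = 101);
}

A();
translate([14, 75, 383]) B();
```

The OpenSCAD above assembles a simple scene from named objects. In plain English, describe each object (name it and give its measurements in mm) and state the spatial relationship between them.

A is a simple wooden stool: a rectangular seat 258 mm (x) by 305 mm (y), 24 mm thick, top face at z = 383 mm, on four square legs, each 30×30 mm in cross-section. The legs rest on z = 0, each flush with a corner of the seat.

B is a spool: two coaxial disc flanges of radius 101 mm and thickness 12 mm, joined by a core cylinder of radius 15 mm and height 182 mm. The lower flange rests on z = 0 and the three cylinders share a vertical axis.

The spool is on top of the stool.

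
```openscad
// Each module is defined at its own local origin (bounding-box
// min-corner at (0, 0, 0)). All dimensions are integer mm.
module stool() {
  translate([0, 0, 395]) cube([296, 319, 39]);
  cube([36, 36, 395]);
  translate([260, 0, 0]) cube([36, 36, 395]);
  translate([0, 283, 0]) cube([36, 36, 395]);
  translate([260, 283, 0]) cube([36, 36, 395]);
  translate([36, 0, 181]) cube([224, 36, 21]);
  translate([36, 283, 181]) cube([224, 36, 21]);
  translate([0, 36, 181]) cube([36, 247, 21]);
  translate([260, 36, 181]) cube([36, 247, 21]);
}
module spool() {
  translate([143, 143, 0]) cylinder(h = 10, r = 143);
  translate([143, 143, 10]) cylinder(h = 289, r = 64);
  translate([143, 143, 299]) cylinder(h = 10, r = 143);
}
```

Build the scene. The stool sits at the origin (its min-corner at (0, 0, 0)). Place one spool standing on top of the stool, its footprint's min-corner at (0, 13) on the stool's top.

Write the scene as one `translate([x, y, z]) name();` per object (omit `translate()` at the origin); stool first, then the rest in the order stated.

stool();
translate([0, 13, 434]) spool();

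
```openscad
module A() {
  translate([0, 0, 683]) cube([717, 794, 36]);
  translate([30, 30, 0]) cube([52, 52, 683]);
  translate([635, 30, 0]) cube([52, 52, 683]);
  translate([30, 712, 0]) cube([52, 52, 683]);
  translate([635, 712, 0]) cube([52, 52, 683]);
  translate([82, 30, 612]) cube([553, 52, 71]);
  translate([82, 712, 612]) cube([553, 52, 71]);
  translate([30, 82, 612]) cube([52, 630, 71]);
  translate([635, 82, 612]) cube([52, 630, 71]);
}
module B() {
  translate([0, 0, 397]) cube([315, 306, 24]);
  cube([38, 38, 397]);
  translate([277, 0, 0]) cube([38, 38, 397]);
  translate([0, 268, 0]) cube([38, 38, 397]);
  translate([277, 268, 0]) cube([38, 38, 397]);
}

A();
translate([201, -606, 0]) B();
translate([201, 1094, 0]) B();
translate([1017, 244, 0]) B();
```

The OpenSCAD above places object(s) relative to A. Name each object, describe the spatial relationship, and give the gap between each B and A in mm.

A is a table. B is a stool. Three stools sit around the table at the −y, +y, +x sides. The gap between each stool and the table is 300 mm.

Each stool's nearest face is 300 mm from the table's bounding box.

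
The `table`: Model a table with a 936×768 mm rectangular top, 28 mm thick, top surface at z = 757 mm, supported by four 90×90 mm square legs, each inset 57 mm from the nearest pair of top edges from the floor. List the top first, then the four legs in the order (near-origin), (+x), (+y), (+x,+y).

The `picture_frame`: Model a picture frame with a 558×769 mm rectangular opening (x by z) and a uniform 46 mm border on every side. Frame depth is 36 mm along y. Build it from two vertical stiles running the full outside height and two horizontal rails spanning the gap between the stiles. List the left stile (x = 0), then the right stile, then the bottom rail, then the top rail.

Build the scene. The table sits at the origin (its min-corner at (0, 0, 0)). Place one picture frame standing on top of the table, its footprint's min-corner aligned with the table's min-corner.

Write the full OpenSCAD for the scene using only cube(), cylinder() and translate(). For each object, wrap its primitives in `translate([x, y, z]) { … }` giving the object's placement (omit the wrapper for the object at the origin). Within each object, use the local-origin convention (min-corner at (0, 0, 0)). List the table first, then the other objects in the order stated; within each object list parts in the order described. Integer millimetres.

translate([0, 0, 729]) cube([936, 768, 28]);
translate([57, 57, 0]) cube([90, 90, 729]);
translate([789, 57, 0]) cube([90, 90, 729]);
translate([57, 621, 0]) cube([90, 90, 729]);
translate([789, 621, 0]) cube([90, 90, 729]);
translate([0, 0, 757]) {
  cube([46, 36, 861]);
  translate([604, 0, 0]) cube([46, 36, 861]);
  translate([46, 0, 0]) cube([558, 36, 46]);
  translate([46, 0, 815]) cube([558, 36, 46]);
}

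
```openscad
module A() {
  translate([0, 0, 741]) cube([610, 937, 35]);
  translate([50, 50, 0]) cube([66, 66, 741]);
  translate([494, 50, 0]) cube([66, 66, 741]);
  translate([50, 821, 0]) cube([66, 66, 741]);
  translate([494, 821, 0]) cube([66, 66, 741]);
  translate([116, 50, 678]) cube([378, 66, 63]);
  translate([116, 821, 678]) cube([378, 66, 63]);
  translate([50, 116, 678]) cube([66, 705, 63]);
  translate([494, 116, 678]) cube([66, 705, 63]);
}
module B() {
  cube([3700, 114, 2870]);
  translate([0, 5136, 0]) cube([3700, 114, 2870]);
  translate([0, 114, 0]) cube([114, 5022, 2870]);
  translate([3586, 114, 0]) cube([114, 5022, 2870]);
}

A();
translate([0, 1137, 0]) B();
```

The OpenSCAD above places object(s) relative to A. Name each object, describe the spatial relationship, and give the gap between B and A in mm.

The house frame's nearest face is 200 mm from the table's +y face.

A is a table. B is a house frame. The house frame is on the floor beside the table on its +y side. The gap between the house frame and the table is 200 mm.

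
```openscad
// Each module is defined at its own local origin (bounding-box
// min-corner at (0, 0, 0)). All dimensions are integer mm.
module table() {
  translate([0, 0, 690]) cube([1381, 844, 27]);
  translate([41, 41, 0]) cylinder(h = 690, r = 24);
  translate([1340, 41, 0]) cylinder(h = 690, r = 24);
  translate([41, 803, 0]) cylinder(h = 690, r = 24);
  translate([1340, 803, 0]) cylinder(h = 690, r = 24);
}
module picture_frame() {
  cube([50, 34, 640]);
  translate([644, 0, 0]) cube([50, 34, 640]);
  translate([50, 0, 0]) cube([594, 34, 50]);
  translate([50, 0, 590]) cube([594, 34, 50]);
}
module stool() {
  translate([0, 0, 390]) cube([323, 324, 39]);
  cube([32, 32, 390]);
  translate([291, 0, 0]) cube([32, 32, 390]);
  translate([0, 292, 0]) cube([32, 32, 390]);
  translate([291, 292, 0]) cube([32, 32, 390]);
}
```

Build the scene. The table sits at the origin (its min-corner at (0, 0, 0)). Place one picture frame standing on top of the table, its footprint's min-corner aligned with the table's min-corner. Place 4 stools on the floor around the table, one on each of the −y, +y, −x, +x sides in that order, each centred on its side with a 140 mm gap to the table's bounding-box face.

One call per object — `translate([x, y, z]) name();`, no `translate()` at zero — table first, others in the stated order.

table();
translate([0, 0, 717]) picture_frame();
translate([529, -464, 0]) stool();
translate([529, 984, 0]) stool();
translate([-463, 260, 0]) stool();
translate([1521, 260, 0]) stool();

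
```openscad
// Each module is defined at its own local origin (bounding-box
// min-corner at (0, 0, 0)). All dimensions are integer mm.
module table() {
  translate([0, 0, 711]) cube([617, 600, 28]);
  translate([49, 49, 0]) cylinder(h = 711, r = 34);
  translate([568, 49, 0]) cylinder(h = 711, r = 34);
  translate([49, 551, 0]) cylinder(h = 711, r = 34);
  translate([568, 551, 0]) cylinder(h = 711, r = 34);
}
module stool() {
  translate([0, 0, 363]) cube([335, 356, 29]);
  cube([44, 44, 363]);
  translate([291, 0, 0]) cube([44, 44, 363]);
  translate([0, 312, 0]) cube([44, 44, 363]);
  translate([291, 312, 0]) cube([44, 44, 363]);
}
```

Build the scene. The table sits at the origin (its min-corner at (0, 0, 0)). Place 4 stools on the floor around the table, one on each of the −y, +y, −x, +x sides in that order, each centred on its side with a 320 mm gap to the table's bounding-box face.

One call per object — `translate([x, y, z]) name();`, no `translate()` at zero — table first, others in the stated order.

table();
translate([141, -676, 0]) stool();
translate([141, 920, 0]) stool();
translate([-655, 122, 0]) stool();
translate([937, 122, 0]) stool();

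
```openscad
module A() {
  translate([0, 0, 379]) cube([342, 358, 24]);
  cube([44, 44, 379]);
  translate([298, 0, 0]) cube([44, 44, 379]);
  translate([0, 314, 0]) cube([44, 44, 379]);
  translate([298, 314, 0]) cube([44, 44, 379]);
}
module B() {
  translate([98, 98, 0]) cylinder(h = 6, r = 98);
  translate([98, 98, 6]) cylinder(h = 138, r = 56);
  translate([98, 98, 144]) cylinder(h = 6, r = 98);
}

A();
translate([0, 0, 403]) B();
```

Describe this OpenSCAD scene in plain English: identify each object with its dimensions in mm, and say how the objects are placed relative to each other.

A is a simple wooden stool: a rectangular seat 342 mm (x) by 358 mm (y), 24 mm thick, top face at z = 403 mm, on four square legs, each 44×44 mm in cross-section. The legs rest on z = 0, each flush with a corner of the seat.

B is a spool: two coaxial disc flanges of radius 98 mm and thickness 6 mm, joined by a core cylinder of radius 56 mm and height 138 mm. The lower flange rests on z = 0 and the three cylinders share a vertical axis.

The spool is on top of the stool.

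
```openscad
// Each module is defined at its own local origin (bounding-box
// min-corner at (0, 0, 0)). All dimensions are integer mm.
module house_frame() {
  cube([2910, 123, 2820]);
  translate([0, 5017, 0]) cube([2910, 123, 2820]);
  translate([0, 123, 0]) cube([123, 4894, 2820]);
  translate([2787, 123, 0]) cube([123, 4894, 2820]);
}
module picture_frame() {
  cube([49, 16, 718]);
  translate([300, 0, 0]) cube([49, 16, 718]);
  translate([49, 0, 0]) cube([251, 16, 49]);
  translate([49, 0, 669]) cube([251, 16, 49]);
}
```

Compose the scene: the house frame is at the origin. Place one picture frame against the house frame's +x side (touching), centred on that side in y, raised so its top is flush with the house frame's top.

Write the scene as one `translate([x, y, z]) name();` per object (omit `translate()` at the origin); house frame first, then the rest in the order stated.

house_frame();
translate([2910, 2562, 2102]) picture_frame();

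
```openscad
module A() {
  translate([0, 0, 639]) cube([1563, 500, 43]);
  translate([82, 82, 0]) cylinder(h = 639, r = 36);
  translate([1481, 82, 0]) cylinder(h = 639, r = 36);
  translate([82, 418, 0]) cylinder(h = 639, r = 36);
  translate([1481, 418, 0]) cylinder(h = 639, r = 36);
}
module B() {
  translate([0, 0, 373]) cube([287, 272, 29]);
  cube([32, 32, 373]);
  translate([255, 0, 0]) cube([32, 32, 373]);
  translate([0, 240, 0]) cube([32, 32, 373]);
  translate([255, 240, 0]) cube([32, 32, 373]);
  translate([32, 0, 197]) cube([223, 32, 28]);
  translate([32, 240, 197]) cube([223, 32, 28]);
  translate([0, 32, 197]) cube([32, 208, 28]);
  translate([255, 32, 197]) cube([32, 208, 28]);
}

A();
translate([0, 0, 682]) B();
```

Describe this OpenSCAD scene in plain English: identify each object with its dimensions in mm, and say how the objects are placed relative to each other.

A is a rectangular dining table. The top is 1563×500×43 mm with its upper surface at z = 682 mm. It stands on four round legs of 72 mm diameter, each leg's bounding box inset 46 mm from the nearest pair of top edges, running from the floor to the underside of the top.

B is a four-legged stool. The seat is 287×272 mm, 29 mm thick, top at z = 402 mm. It stands on four square legs, each 32×32 mm in cross-section, from z = 0 to the seat underside, each flush with a corner of the seat. Four stretchers, 32 mm wide and 28 mm tall, connect adjacent legs with their undersides at z = 197 mm, each running between the inner faces of the legs it joins and aligned with the legs' outer faces on the other axis.

The stool is on top of the table.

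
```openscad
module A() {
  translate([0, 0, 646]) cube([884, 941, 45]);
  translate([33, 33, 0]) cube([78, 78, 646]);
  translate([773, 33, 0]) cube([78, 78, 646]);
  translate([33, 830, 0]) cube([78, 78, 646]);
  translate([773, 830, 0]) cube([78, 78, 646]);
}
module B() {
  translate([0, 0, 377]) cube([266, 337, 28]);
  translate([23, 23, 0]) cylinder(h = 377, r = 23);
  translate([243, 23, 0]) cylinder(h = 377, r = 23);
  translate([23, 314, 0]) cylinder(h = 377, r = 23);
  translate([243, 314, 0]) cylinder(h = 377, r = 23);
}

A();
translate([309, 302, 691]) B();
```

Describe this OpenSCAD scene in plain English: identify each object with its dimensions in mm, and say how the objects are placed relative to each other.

A is a table with a 884×941 mm rectangular top, 45 mm thick, top surface at z = 691 mm, supported by four 78×78 mm square legs, each inset 33 mm from the nearest pair of top edges, running from the floor.

B is a simple wooden stool: a rectangular seat 266 mm (x) by 337 mm (y), 28 mm thick, top face at z = 405 mm, on four round legs, each 46 mm in diameter. The legs rest on z = 0, each leg's axis is inset half a diameter from the nearest pair of seat edges (so the leg's bounding box is flush with the corner).

The stool is on top of the table, centred.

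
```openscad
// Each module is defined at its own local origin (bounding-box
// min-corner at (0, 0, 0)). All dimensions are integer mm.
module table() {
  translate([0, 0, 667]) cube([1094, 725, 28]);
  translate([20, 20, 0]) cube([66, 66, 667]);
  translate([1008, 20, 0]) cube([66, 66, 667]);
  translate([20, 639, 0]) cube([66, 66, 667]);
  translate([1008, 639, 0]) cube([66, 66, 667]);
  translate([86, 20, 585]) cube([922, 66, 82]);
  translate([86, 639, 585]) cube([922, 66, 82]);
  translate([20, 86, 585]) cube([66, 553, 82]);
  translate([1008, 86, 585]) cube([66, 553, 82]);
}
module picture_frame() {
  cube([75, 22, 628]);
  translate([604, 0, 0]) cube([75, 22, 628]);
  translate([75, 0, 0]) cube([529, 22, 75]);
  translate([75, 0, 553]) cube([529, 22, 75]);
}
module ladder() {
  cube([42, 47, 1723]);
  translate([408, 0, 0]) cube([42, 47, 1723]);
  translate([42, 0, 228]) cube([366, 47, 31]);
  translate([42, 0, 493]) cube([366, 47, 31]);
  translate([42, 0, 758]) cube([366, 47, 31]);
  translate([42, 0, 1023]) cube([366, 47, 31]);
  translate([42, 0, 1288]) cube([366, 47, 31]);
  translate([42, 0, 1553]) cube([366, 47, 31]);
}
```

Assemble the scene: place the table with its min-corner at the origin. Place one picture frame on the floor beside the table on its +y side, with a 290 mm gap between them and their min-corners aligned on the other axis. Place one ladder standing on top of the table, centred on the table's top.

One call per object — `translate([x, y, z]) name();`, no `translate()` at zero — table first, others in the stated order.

table();
translate([0, 1015, 0]) picture_frame();
translate([322, 339, 695]) ladder();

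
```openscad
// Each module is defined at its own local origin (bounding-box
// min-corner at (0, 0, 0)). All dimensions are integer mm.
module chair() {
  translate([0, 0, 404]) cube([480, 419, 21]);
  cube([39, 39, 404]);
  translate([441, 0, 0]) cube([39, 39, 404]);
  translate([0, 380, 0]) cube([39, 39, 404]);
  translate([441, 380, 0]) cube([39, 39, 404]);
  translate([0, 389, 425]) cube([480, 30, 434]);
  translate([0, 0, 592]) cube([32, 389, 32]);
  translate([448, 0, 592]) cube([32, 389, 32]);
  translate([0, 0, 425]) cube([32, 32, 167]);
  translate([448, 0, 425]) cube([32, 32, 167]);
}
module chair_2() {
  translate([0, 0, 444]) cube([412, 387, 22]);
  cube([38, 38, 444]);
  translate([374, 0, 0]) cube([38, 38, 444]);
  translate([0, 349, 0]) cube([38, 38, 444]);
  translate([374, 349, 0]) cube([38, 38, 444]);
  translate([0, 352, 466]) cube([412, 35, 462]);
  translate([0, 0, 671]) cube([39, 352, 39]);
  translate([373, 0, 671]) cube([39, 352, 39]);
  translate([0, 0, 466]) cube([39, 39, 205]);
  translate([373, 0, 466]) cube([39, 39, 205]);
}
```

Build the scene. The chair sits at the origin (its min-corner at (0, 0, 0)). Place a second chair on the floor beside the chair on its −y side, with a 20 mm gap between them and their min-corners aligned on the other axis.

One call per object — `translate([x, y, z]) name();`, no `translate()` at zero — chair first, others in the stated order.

chair();
translate([0, -407, 0]) chair_2();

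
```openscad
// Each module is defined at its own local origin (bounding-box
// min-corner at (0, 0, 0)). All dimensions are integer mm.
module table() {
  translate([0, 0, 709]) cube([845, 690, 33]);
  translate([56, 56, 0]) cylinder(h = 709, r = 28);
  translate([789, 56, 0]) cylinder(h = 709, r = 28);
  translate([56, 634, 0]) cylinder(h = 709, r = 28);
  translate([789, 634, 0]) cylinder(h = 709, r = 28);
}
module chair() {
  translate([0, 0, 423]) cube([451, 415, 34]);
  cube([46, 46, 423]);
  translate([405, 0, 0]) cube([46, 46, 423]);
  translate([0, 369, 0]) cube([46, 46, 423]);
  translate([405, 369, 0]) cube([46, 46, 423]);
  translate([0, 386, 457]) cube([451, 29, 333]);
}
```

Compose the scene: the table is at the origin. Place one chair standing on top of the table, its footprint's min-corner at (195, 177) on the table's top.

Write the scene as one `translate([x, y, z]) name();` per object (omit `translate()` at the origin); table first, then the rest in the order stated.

table();
translate([195, 177, 742]) chair();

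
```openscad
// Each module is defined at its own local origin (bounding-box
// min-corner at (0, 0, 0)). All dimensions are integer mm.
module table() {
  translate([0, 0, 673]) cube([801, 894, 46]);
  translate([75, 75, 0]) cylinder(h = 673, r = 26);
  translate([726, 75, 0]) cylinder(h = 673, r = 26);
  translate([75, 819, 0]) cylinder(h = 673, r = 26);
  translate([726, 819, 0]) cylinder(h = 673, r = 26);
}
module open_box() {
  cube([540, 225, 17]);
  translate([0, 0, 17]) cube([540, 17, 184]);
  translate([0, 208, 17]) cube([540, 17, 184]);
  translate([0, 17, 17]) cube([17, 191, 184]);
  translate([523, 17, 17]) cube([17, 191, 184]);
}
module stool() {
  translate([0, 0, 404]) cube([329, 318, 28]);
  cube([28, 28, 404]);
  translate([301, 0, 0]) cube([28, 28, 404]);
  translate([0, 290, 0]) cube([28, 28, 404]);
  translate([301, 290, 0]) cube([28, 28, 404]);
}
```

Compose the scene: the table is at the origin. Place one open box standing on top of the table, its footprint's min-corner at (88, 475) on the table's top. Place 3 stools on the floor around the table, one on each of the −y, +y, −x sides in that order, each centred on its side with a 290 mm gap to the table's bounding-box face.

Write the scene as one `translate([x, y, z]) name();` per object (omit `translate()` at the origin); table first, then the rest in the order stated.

table();
translate([88, 475, 719]) open_box();
translate([236, -608, 0]) stool();
translate([236, 1184, 0]) stool();
translate([-619, 288, 0]) stool();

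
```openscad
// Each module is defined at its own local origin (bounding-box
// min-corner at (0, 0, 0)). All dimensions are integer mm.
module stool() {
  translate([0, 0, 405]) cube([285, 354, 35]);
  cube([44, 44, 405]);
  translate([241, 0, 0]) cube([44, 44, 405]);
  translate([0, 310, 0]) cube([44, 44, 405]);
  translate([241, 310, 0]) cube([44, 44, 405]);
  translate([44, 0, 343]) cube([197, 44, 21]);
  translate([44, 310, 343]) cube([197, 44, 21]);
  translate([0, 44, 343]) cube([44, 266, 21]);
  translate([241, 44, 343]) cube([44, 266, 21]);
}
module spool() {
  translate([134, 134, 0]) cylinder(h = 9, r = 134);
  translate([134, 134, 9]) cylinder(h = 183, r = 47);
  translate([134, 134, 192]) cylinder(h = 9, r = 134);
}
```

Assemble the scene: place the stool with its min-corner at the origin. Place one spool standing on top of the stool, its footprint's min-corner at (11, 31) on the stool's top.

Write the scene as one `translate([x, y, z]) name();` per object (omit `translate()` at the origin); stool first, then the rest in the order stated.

stool();
translate([11, 31, 440]) spool();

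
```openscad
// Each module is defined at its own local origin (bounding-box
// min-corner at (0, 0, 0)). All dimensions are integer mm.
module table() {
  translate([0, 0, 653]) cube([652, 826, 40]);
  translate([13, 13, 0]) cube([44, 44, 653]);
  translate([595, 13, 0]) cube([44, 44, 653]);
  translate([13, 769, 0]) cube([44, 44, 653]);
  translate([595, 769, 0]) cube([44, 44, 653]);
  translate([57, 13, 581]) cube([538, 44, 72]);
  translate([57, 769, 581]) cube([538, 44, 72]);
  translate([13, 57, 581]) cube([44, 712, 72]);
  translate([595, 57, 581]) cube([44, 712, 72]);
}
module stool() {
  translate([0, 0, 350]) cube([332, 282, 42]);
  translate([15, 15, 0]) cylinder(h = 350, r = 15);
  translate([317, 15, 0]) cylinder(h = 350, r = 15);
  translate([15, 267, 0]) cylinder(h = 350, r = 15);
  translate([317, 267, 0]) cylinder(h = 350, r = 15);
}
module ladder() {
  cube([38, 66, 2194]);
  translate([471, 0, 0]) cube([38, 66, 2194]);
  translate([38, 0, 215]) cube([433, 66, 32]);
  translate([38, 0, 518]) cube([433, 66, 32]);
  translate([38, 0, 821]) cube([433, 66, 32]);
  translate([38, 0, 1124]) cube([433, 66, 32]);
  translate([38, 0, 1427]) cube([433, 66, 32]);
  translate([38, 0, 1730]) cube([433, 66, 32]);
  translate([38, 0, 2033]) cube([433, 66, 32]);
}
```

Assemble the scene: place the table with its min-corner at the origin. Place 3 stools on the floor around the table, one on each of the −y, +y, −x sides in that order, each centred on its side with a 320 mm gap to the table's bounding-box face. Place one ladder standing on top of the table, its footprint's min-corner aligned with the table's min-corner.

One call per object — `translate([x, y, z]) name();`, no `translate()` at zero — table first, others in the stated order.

table();
translate([160, -602, 0]) stool();
translate([160, 1146, 0]) stool();
translate([-652, 272, 0]) stool();
translate([0, 0, 693]) ladder();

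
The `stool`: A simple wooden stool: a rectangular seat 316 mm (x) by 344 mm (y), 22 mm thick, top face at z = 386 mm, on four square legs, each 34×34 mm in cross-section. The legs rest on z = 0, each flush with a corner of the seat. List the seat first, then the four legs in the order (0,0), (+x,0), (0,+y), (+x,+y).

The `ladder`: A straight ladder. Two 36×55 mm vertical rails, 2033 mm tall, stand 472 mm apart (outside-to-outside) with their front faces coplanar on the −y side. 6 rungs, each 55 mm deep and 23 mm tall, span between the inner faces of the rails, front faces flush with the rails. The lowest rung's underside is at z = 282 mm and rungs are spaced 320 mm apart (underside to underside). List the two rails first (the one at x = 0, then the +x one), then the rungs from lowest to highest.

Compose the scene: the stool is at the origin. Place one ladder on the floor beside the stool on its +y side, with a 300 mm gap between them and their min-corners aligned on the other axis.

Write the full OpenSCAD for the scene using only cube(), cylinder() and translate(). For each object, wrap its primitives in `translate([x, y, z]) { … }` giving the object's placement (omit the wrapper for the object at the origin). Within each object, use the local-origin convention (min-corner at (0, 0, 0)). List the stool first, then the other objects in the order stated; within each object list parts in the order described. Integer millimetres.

translate([0, 0, 364]) cube([316, 344, 22]);
cube([34, 34, 364]);
translate([282, 0, 0]) cube([34, 34, 364]);
translate([0, 310, 0]) cube([34, 34, 364]);
translate([282, 310, 0]) cube([34, 34, 364]);
translate([0, 644, 0]) {
  cube([36, 55, 2033]);
  translate([436, 0, 0]) cube([36, 55, 2033]);
  translate([36, 0, 282]) cube([400, 55, 23]);
  translate([36, 0, 602]) cube([400, 55, 23]);
  translate([36, 0, 922]) cube([400, 55, 23]);
  translate([36, 0, 1242]) cube([400, 55, 23]);
  translate([36, 0, 1562]) cube([400, 55, 23]);
  translate([36, 0, 1882]) cube([400, 55, 23]);
}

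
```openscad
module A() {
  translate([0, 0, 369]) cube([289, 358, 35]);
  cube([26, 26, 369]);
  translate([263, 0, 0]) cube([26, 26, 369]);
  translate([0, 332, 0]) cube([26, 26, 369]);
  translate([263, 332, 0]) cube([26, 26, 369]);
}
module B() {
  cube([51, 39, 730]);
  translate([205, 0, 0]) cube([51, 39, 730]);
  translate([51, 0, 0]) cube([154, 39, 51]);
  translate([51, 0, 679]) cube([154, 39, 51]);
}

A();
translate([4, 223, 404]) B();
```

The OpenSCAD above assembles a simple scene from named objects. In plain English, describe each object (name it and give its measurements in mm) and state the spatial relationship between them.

A is a four-legged stool. The seat is a 289×358×35 mm slab whose top surface is at z = 404 mm; four square legs, each 26×26 mm in cross-section, run from the floor (z = 0) to the underside of the seat, each flush with a corner of the seat.

B is a rectangular picture frame lying in the x–z plane (depth along y). The opening is 154 mm wide (x) by 628 mm tall (z), surrounded by a border 51 mm wide on all four sides. The frame is 39 mm deep and is made of two full-height vertical stiles with two horizontal rails fitted between them.

The picture frame is on top of the stool.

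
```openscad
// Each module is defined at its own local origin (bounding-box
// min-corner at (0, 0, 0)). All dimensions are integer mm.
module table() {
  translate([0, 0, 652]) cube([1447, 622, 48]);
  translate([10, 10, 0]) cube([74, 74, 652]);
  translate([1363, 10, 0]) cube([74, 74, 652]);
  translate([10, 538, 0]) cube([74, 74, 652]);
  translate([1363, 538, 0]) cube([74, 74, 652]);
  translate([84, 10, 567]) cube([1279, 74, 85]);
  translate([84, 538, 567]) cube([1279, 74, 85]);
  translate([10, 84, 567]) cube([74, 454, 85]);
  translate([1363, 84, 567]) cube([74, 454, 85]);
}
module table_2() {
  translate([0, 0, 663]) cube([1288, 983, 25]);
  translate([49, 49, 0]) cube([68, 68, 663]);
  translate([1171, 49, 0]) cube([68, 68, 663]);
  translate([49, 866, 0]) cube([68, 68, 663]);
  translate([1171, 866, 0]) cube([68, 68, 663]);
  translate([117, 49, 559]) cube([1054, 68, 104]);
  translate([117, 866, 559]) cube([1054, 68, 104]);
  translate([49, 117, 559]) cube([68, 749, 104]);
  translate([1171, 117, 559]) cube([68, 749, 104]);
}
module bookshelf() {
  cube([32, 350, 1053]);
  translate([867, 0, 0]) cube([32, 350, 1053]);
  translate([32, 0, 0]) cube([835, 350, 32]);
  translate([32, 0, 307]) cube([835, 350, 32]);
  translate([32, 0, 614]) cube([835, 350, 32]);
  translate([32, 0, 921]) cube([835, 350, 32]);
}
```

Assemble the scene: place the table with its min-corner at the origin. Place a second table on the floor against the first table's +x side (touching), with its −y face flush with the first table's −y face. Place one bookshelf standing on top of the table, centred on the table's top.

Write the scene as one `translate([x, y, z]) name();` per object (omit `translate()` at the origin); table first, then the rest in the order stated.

table();
translate([1447, 0, 0]) table_2();
translate([274, 136, 700]) bookshelf();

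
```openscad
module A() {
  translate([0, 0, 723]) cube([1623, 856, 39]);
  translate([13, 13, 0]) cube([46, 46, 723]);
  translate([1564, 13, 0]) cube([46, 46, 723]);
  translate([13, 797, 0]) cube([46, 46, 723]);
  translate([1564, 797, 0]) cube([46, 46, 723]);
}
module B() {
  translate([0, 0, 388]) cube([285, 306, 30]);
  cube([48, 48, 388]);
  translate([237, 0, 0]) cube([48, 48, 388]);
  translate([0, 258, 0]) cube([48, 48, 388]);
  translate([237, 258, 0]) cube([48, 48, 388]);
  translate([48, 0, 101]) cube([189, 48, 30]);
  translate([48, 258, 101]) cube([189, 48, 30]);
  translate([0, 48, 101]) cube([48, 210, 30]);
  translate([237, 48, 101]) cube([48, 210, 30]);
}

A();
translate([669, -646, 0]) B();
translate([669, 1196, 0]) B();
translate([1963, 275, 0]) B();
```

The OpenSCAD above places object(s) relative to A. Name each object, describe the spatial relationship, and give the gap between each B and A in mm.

Each stool's nearest face is 340 mm from the table's bounding box.

A is a table. B is a stool. Three stools sit around the table at the −y, +y, +x sides. The gap between each stool and the table is 340 mm.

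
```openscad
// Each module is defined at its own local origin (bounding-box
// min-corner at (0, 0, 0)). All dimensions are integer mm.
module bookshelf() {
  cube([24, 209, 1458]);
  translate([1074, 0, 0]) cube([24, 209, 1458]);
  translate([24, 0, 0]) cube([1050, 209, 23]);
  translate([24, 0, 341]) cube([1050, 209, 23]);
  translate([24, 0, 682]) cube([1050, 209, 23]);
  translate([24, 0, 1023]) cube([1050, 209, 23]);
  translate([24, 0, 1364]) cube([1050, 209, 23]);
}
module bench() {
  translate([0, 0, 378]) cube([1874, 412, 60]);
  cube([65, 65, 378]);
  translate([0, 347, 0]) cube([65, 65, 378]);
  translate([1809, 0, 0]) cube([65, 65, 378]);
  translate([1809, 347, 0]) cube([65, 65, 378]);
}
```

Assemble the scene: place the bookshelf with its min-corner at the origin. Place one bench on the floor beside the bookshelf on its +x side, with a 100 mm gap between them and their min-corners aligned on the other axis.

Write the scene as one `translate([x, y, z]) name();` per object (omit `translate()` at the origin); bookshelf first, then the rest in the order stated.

bookshelf();
translate([1198, 0, 0]) bench();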